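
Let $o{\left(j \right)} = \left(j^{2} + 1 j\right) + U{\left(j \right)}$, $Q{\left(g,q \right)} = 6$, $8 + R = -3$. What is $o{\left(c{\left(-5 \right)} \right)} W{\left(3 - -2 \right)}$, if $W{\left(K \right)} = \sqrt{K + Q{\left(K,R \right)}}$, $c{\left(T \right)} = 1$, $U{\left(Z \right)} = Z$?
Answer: $3 \sqrt{11} \approx 9.9499$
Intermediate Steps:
$R = -11$ ($R = -8 - 3 = -11$)
$W{\left(K \right)} = \sqrt{6 + K}$ ($W{\left(K \right)} = \sqrt{K + 6} = \sqrt{6 + K}$)
$o{\left(j \right)} = j^{2} + 2 j$ ($o{\left(j \right)} = \left(j^{2} + 1 j\right) + j = \left(j^{2} + j\right) + j = \left(j + j^{2}\right) + j = j^{2} + 2 j$)
$o{\left(c{\left(-5 \right)} \right)} W{\left(3 - -2 \right)} = 1 \left(2 + 1\right) \sqrt{6 + \left(3 - -2\right)} = 1 \cdot 3 \sqrt{6 + \left(3 + 2\right)} = 3 \sqrt{6 + 5} = 3 \sqrt{11}$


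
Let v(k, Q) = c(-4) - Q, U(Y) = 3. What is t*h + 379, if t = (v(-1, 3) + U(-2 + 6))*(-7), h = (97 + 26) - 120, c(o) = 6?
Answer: 253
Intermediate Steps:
v(k, Q) = 6 - Q
h = 3 (h = 123 - 120 = 3)
t = -42 (t = ((6 - 1*3) + 3)*(-7) = ((6 - 3) + 3)*(-7) = (3 + 3)*(-7) = 6*(-7) = -42)
t*h + 379 = -42*3 + 379 = -126 + 379 = 253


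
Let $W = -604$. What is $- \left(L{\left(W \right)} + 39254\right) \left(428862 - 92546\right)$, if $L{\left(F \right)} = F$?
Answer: $-12998613400$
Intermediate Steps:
$- \left(L{\left(W \right)} + 39254\right) \left(428862 - 92546\right) = - \left(-604 + 39254\right) \left(428862 - 92546\right) = - 38650 \cdot 336316 = \left(-1\right) 12998613400 = -12998613400$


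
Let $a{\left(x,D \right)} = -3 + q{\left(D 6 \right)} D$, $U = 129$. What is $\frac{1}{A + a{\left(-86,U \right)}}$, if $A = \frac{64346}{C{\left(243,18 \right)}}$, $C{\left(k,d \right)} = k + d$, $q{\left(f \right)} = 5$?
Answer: $\frac{261}{231908} \approx 0.0011254$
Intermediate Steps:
$C{\left(k,d \right)} = d + k$
$a{\left(x,D \right)} = -3 + 5 D$
$A = \frac{64346}{261}$ ($A = \frac{64346}{18 + 243} = \frac{64346}{261} \approx 246.54$)
$\frac{1}{A + a{\left(-86,U \right)}} = \frac{1}{\frac{64346}{261} + \left(-3 + 5 \cdot 129\right)} = \frac{1}{\frac{64346}{261} + \left(-3 + 645\right)} = \frac{1}{\frac{64346}{261} + 642} = \frac{1}{\frac{231908}{261}} = \frac{261}{231908}$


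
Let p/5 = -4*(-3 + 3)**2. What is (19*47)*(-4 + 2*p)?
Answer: -3572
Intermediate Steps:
p = 0 (p = 5*(-4*(-3 + 3)**2) = 5*(-4*0**2) = 5*(-4*0) = 5*0 = 0)
(19*47)*(-4 + 2*p) = (19*47)*(-4 + 2*0) = 893*(-4 + 0) = 893*(-4) = -3572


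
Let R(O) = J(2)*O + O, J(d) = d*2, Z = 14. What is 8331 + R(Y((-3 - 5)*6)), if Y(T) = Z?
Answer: 8401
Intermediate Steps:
Y(T) = 14
J(d) = 2*d
R(O) = 5*O (R(O) = (2*2)*O + O = 4*O + O = 5*O)
8331 + R(Y((-3 - 5)*6)) = 8331 + 5*14 = 8331 + 70 = 8401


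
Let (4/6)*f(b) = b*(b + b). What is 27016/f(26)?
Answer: 6754/507 ≈ 13.322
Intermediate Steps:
f(b) = 3*b² (f(b) = 3*(b*(b + b))/2 = 3*(b*(2*b))/2 = 3*(2*b²)/2 = 3*b²)
27016/f(26) = 27016/((3*26²)) = 27016/((3*676)) = 27016/2028 = 27016*(1/2028) = 6754/507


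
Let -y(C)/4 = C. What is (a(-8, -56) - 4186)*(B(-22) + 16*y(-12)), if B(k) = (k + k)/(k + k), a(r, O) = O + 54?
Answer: -3220572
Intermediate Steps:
y(C) = -4*C
a(r, O) = 54 + O
B(k) = 1 (B(k) = (2*k)/((2*k)) = (2*k)*(1/(2*k)) = 1)
(a(-8, -56) - 4186)*(B(-22) + 16*y(-12)) = ((54 - 56) - 4186)*(1 + 16*(-4*(-12))) = (-2 - 4186)*(1 + 16*48) = -4188*(1 + 768) = -4188*769 = -3220572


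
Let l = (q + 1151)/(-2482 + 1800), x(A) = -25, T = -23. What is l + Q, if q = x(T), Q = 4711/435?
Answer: 1361546/148335 ≈ 9.1789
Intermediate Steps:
Q = 4711/435 (Q = 4711*(1/435) = 4711/435 ≈ 10.830)
q = -25
l = -563/341 (l = (-25 + 1151)/(-2482 + 1800) = 1126/(-682) = 1126*(-1/682) = -563/341 ≈ -1.6510)
l + Q = -563/341 + 4711/435 = 1361546/148335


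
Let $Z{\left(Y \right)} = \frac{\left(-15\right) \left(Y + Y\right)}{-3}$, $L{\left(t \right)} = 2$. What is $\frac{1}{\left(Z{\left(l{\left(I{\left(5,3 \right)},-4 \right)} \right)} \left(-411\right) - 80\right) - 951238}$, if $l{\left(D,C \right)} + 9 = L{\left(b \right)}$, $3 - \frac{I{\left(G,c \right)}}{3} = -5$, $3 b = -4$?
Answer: $- \frac{1}{922548} \approx -1.084 \cdot 10^{-6}$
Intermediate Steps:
$b = - \frac{4}{3}$ ($b = \frac{1}{3} \left(-4\right) = - \frac{4}{3} \approx -1.3333$)
$I{\left(G,c \right)} = 24$ ($I{\left(G,c \right)} = 9 - -15 = 9 + 15 = 24$)
$l{\left(D,C \right)} = -7$ ($l{\left(D,C \right)} = -9 + 2 = -7$)
$Z{\left(Y \right)} = 10 Y$ ($Z{\left(Y \right)} = - 15 \cdot 2 Y \left(- \frac{1}{3}\right) = - 30 Y \left(- \frac{1}{3}\right) = 10 Y$)
$\frac{1}{\left(Z{\left(l{\left(I{\left(5,3 \right)},-4 \right)} \right)} \left(-411\right) - 80\right) - 951238} = \frac{1}{\left(10 \left(-7\right) \left(-411\right) - 80\right) - 951238} = \frac{1}{\left(\left(-70\right) \left(-411\right) - 80\right) - 951238} = \frac{1}{\left(28770 - 80\right) - 951238} = \frac{1}{28690 - 951238} = \frac{1}{-922548} = - \frac{1}{922548}$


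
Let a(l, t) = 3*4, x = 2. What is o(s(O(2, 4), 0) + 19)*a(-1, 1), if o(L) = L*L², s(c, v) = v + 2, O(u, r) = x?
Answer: 111132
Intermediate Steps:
O(u, r) = 2
a(l, t) = 12
s(c, v) = 2 + v
o(L) = L³
o(s(O(2, 4), 0) + 19)*a(-1, 1) = ((2 + 0) + 19)³*12 = (2 + 19)³*12 = 21³*12 = 9261*12 = 111132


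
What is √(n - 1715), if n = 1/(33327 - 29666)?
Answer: I*√22986005854/3661 ≈ 41.413*I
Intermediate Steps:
n = 1/3661 ≈ 0.00027315
√(n - 1715) = √(1/3661 - 1715) = √(-6278614/3661) = I*√22986005854/3661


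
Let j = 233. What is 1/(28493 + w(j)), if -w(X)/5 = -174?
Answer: 1/29363 ≈ 3.4056e-5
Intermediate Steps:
w(X) = 870 (w(X) = -5*(-174) = 870)
1/(28493 + w(j)) = 1/(28493 + 870) = 1/29363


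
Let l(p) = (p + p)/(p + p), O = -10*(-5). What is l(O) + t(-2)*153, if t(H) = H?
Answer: -305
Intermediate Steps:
O = 50
l(p) = 1 (l(p) = (2*p)/((2*p)) = (2*p)*(1/(2*p)) = 1)
l(O) + t(-2)*153 = 1 - 2*153 = 1 - 306 = -305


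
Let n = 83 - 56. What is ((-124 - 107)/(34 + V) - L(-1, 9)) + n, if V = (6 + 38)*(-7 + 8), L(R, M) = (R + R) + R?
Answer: 703/26 ≈ 27.038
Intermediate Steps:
L(R, M) = 3*R (L(R, M) = 2*R + R = 3*R)
V = 44 (V = 44*1 = 44)
n = 27
((-124 - 107)/(34 + V) - L(-1, 9)) + n = ((-124 - 107)/(34 + 44) - 3*(-1)) + 27 = (-231/78 - 1*(-3)) + 27 = (-231*1/78 + 3) + 27 = (-77/26 + 3) + 27 = 1/26 + 27 = 703/26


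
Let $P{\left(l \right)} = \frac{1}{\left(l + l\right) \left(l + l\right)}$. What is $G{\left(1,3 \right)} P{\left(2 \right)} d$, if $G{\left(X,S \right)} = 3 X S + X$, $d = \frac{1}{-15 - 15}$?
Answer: $- \frac{1}{48} \approx -0.020833$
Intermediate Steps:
$d = - \frac{1}{30}$ ($d = \frac{1}{-30} = - \frac{1}{30} \approx -0.033333$)
$G{\left(X,S \right)} = X + 3 S X$ ($G{\left(X,S \right)} = 3 S X + X = X + 3 S X$)
$P{\left(l \right)} = \frac{1}{4 l^{2}}$ ($P{\left(l \right)} = \frac{1}{2 l 2 l} = \frac{1}{4 l^{2}}$)
$G{\left(1,3 \right)} P{\left(2 \right)} d = 1 \left(1 + 3 \cdot 3\right) \frac{1}{4 \cdot 4} \left(- \frac{1}{30}\right) = 1 \left(1 + 9\right) \frac{1}{4} \cdot \frac{1}{4} \left(- \frac{1}{30}\right) = 1 \cdot 10 \cdot \frac{1}{16} \left(- \frac{1}{30}\right) = 10 \cdot \frac{1}{16} \left(- \frac{1}{30}\right) = \frac{5}{8} \left(- \frac{1}{30}\right) = - \frac{1}{48}$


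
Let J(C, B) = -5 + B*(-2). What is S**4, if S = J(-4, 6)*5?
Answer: 52200625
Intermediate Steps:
J(C, B) = -5 - 2*B
S = -85 (S = (-5 - 2*6)*5 = (-5 - 12)*5 = -17*5 = -85)
S**4 = (-85)**4 = 52200625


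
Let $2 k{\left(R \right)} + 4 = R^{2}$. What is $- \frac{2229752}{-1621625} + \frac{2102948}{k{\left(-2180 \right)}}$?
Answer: $\frac{4354262646698}{1926651040875} \approx 2.26$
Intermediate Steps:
$k{\left(R \right)} = -2 + \frac{R^{2}}{2}$
$- \frac{2229752}{-1621625} + \frac{2102948}{k{\left(-2180 \right)}} = - \frac{2229752}{-1621625} + \frac{2102948}{-2 + \frac{\left(-2180\right)^{2}}{2}} = \left(-2229752\right) \left(- \frac{1}{1621625}\right) + \frac{2102948}{-2 + \frac{1}{2} \cdot 4752400} = \frac{2229752}{1621625} + \frac{2102948}{-2 + 2376200} = \frac{2229752}{1621625} + \frac{2102948}{2376198} = \frac{2229752}{1621625} + 2102948 \cdot \frac{1}{2376198} = \frac{2229752}{1621625} + \frac{1051474}{1188099} = \frac{4354262646698}{1926651040875}$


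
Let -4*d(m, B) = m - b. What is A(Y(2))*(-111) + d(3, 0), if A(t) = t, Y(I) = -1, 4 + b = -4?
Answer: 433/4 ≈ 108.25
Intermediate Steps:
b = -8 (b = -4 - 4 = -8)
d(m, B) = -2 - m/4 (d(m, B) = -(m - 1*(-8))/4 = -(m + 8)/4 = -(8 + m)/4 = -2 - m/4)
A(Y(2))*(-111) + d(3, 0) = -1*(-111) + (-2 - ¼*3) = 111 + (-2 - ¾) = 111 - 11/4 = 433/4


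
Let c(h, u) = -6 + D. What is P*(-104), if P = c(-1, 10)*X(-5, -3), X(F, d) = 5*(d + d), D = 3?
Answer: -9360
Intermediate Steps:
X(F, d) = 10*d (X(F, d) = 5*(2*d) = 10*d)
c(h, u) = -3 (c(h, u) = -6 + 3 = -3)
P = 90 (P = -30*(-3) = -3*(-30) = 90)
P*(-104) = 90*(-104) = -9360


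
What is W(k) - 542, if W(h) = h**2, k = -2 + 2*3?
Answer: -526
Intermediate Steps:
k = 4 (k = -2 + 6 = 4)
W(k) - 542 = 4**2 - 542 = 16 - 542 = -526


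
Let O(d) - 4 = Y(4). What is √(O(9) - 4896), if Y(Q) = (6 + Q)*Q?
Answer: 2*I*√1213 ≈ 69.656*I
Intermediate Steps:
Y(Q) = Q*(6 + Q)
O(d) = 44 (O(d) = 4 + 4*(6 + 4) = 4 + 4*10 = 4 + 40 = 44)
√(O(9) - 4896) = √(44 - 4896) = √(-4852) = 2*I*√1213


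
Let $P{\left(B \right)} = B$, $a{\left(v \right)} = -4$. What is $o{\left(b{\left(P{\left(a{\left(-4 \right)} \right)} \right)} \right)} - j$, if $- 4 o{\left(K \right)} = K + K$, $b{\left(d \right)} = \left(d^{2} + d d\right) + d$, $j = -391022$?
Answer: $391008$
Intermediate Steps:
$b{\left(d \right)} = d + 2 d^{2}$ ($b{\left(d \right)} = \left(d^{2} + d^{2}\right) + d = 2 d^{2} + d = d + 2 d^{2}$)
$o{\left(K \right)} = - \frac{K}{2}$ ($o{\left(K \right)} = - \frac{K + K}{4} = - \frac{2 K}{4} = - \frac{K}{2}$)
$o{\left(b{\left(P{\left(a{\left(-4 \right)} \right)} \right)} \right)} - j = - \frac{\left(-4\right) \left(1 + 2 \left(-4\right)\right)}{2} - -391022 = - \frac{\left(-4\right) \left(1 - 8\right)}{2} + 391022 = - \frac{\left(-4\right) \left(-7\right)}{2} + 391022 = \left(- \frac{1}{2}\right) 28 + 391022 = -14 + 391022 = 391008$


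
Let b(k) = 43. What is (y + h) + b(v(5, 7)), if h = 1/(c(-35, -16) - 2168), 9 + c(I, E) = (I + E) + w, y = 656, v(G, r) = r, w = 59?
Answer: 1516130/2169 ≈ 699.00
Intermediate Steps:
c(I, E) = 50 + E + I (c(I, E) = -9 + ((I + E) + 59) = -9 + ((E + I) + 59) = -9 + (59 + E + I) = 50 + E + I)
h = -1/2169 (h = 1/((50 - 16 - 35) - 2168) = 1/(-1 - 2168) = 1/(-2169) = -1/2169 ≈ -0.00046104)
(y + h) + b(v(5, 7)) = (656 - 1/2169) + 43 = 1422863/2169 + 43 = 1516130/2169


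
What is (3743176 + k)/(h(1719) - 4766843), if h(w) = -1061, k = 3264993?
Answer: -7008169/4767904 ≈ -1.4699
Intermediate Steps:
(3743176 + k)/(h(1719) - 4766843) = (3743176 + 3264993)/(-1061 - 4766843) = 7008169/(-4767904) = 7008169*(-1/4767904) = -7008169/4767904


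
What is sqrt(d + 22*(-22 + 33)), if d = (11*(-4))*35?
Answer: I*sqrt(1298) ≈ 36.028*I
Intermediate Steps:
d = -1540 (d = -44*35 = -1540)
sqrt(d + 22*(-22 + 33)) = sqrt(-1540 + 22*(-22 + 33)) = sqrt(-1540 + 22*11) = sqrt(-1540 + 242) = sqrt(-1298) = I*sqrt(1298)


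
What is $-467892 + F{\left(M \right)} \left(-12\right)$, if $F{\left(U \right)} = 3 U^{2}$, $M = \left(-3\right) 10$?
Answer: $-500292$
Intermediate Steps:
$M = -30$
$-467892 + F{\left(M \right)} \left(-12\right) = -467892 + 3 \left(-30\right)^{2} \left(-12\right) = -467892 + 3 \cdot 900 \left(-12\right) = -467892 + 2700 \left(-12\right) = -467892 - 32400 = -500292$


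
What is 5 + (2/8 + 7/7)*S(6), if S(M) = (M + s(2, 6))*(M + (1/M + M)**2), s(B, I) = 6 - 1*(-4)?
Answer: 7970/9 ≈ 885.56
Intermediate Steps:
s(B, I) = 10 (s(B, I) = 6 + 4 = 10)
S(M) = (10 + M)*(M + (M + 1/M)**2) (S(M) = (M + 10)*(M + (1/M + M)**2) = (10 + M)*(M + (M + 1/M)**2))
5 + (2/8 + 7/7)*S(6) = 5 + (2/8 + 7/7)*(20 + 1/6 + 6**3 + 10/6**2 + 11*6**2 + 12*6) = 5 + (2*(1/8) + 7*(1/7))*(20 + 1/6 + 216 + 10*(1/36) + 11*36 + 72) = 5 + (1/4 + 1)*(20 + 1/6 + 216 + 5/18 + 396 + 72) = 5 + (5/4)*(6340/9) = 5 + 7925/9 = 7970/9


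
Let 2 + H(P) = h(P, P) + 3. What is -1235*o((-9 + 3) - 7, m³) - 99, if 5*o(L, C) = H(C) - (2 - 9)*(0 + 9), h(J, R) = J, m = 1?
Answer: -16154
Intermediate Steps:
H(P) = 1 + P (H(P) = -2 + (P + 3) = -2 + (3 + P) = 1 + P)
o(L, C) = 64/5 + C/5 (o(L, C) = ((1 + C) - (2 - 9)*(0 + 9))/5 = ((1 + C) - (-7)*9)/5 = ((1 + C) - 1*(-63))/5 = ((1 + C) + 63)/5 = (64 + C)/5 = 64/5 + C/5)
-1235*o((-9 + 3) - 7, m³) - 99 = -1235*(64/5 + (⅕)*1³) - 99 = -1235*(64/5 + (⅕)*1) - 99 = -1235*(64/5 + ⅕) - 99 = -1235*13 - 99 = -16055 - 99 = -16154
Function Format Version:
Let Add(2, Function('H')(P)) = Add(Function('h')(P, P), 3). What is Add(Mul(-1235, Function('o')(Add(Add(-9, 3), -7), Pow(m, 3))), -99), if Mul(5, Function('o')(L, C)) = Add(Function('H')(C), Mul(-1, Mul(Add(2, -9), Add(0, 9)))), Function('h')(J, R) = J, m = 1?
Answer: -16154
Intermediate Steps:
Function('H')(P) = Add(1, P) (Function('H')(P) = Add(-2, Add(P, 3)) = Add(-2, Add(3, P)) = Add(1, P))
Function('o')(L, C) = Add(Rational(64, 5), Mul(Rational(1, 5), C)) (Function('o')(L, C) = Mul(Rational(1, 5), Add(Add(1, C), Mul(-1, Mul(Add(2, -9), Add(0, 9))))) = Mul(Rational(1, 5), Add(Add(1, C), Mul(-1, Mul(-7, 9)))) = Mul(Rational(1, 5), Add(Add(1, C), Mul(-1, -63))) = Mul(Rational(1, 5), Add(Add(1, C), 63)) = Mul(Rational(1, 5), Add(64, C)) = Add(Rational(64, 5), Mul(Rational(1, 5), C)))
Add(Mul(-1235, Function('o')(Add(Add(-9, 3), -7), Pow(m, 3))), -99) = Add(Mul(-1235, Add(Rational(64, 5), Mul(Rational(1, 5), Pow(1, 3)))), -99) = Add(Mul(-1235, Add(Rational(64, 5), Mul(Rational(1, 5), 1))), -99) = Add(Mul(-1235, Add(Rational(64, 5), Rational(1, 5))), -99) = Add(Mul(-1235, 13), -99) = Add(-16055, -99) = -16154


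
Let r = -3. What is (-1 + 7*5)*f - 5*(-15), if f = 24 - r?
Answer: 993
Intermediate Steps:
f = 27 (f = 24 - 1*(-3) = 24 + 3 = 27)
(-1 + 7*5)*f - 5*(-15) = (-1 + 7*5)*27 - 5*(-15) = (-1 + 35)*27 + 75 = 34*27 + 75 = 918 + 75 = 993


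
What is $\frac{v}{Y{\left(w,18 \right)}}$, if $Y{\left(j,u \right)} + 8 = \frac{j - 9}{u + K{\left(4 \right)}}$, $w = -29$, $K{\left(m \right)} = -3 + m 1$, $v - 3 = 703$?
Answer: $- \frac{353}{5} \approx -70.6$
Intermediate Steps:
$v = 706$ ($v = 3 + 703 = 706$)
$K{\left(m \right)} = -3 + m$
$Y{\left(j,u \right)} = -8 + \frac{-9 + j}{1 + u}$ ($Y{\left(j,u \right)} = -8 + \frac{j - 9}{u + \left(-3 + 4\right)} = -8 + \frac{-9 + j}{u + 1} = -8 + \frac{-9 + j}{1 + u}$)
$\frac{v}{Y{\left(w,18 \right)}} = \frac{706}{\frac{1}{1 + 18} \left(-17 - 29 - 144\right)} = \frac{706}{\frac{1}{19} \left(-17 - 29 - 144\right)} = \frac{706}{\frac{1}{19} \left(-190\right)} = \frac{706}{-10} = 706 \left(- \frac{1}{10}\right) = - \frac{353}{5}$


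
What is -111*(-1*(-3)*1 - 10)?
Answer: 777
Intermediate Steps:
-111*(-1*(-3)*1 - 10) = -111*(3*1 - 10) = -111*(3 - 10) = -111*(-7) = 777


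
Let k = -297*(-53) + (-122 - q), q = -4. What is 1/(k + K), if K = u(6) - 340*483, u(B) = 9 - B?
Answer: -1/148594 ≈ -6.7297e-6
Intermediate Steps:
k = 15623 (k = -297*(-53) + (-122 - 1*(-4)) = 15741 + (-122 + 4) = 15741 - 118 = 15623)
K = -164217 (K = (9 - 1*6) - 340*483 = (9 - 6) - 164220 = 3 - 164220 = -164217)
1/(k + K) = 1/(15623 - 164217) = 1/(-148594) = -1/148594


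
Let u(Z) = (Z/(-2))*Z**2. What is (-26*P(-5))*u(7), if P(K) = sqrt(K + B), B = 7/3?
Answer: 8918*I*sqrt(6)/3 ≈ 7281.5*I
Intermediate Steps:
B = 7/3 (B = 7*(1/3) = 7/3 ≈ 2.3333)
u(Z) = -Z**3/2 (u(Z) = (Z*(-1/2))*Z**2 = (-Z/2)*Z**2 = -Z**3/2)
P(K) = sqrt(7/3 + K) (P(K) = sqrt(K + 7/3) = sqrt(7/3 + K))
(-26*P(-5))*u(7) = (-26*sqrt(21 + 9*(-5))/3)*(-1/2*7**3) = (-26*sqrt(21 - 45)/3)*(-1/2*343) = -26*sqrt(-24)/3*(-343/2) = -26*2*I*sqrt(6)/3*(-343/2) = -52*I*sqrt(6)/3*(-343/2) = 8918*I*sqrt(6)/3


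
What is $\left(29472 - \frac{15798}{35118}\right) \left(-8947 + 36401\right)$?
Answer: $\frac{4735732171282}{5853} \approx 8.0911 \cdot 10^{8}$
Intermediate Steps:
$\left(29472 - \frac{15798}{35118}\right) \left(-8947 + 36401\right) = \left(29472 - \frac{2633}{5853}\right) 27454 = \frac{172496983}{5853} \cdot 27454 = \frac{4735732171282}{5853}$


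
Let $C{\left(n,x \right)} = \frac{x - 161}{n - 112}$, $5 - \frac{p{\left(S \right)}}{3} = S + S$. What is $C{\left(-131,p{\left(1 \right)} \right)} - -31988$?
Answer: $\frac{7773236}{243} \approx 31989.0$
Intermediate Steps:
$p{\left(S \right)} = 15 - 6 S$ ($p{\left(S \right)} = 15 - 3 \left(S + S\right) = 15 - 3 \cdot 2 S = 15 - 6 S$)
$C{\left(n,x \right)} = \frac{-161 + x}{-112 + n}$
$C{\left(-131,p{\left(1 \right)} \right)} - -31988 = \frac{-161 + \left(15 - 6\right)}{-112 - 131} - -31988 = \frac{-161 + \left(15 - 6\right)}{-243} + 31988 = - \frac{-161 + 9}{243} + 31988 = \left(- \frac{1}{243}\right) \left(-152\right) + 31988 = \frac{152}{243} + 31988 = \frac{7773236}{243}$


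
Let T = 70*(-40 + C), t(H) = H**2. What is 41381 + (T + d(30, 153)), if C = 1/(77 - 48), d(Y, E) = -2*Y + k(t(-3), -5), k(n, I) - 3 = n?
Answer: 1117527/29 ≈ 38535.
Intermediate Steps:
k(n, I) = 3 + n
d(Y, E) = 12 - 2*Y (d(Y, E) = -2*Y + (3 + (-3)**2) = -2*Y + (3 + 9) = -2*Y + 12 = 12 - 2*Y)
C = 1/29 ≈ 0.034483
T = -81130/29 (T = 70*(-40 + 1/29) = 70*(-1159/29) = -81130/29 ≈ -2797.6)
41381 + (T + d(30, 153)) = 41381 + (-81130/29 + (12 - 2*30)) = 41381 + (-81130/29 + (12 - 60)) = 41381 + (-81130/29 - 48) = 41381 - 82522/29 = 1117527/29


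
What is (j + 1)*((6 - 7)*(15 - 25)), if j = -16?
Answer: -150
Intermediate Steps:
(j + 1)*((6 - 7)*(15 - 25)) = (-16 + 1)*((6 - 7)*(15 - 25)) = -(-15)*(-10) = -15*10 = -150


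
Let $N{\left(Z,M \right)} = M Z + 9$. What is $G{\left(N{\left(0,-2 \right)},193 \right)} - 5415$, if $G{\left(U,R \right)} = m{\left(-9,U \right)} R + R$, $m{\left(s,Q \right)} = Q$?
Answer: $-3485$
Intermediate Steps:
$N{\left(Z,M \right)} = 9 + M Z$
$G{\left(U,R \right)} = R + R U$ ($G{\left(U,R \right)} = U R + R = R U + R = R + R U$)
$G{\left(N{\left(0,-2 \right)},193 \right)} - 5415 = 193 \left(1 + \left(9 - 0\right)\right) - 5415 = 193 \left(1 + \left(9 + 0\right)\right) - 5415 = 193 \left(1 + 9\right) - 5415 = 193 \cdot 10 - 5415 = 1930 - 5415 = -3485$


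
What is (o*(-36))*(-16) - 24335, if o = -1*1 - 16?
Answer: -34127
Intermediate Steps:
o = -17 (o = -1 - 16 = -17)
(o*(-36))*(-16) - 24335 = -17*(-36)*(-16) - 24335 = 612*(-16) - 24335 = -9792 - 24335 = -34127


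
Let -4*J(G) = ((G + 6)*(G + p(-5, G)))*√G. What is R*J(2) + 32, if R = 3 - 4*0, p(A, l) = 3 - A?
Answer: 32 - 60*√2 ≈ -52.853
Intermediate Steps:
R = 3 (R = 3 + 0 = 3)
J(G) = -√G*(6 + G)*(8 + G)/4 (J(G) = -(G + 6)*(G + (3 - 1*(-5)))*√G/4 = -(6 + G)*(G + (3 + 5))*√G/4 = -(6 + G)*(G + 8)*√G/4 = -(6 + G)*(8 + G)*√G/4 = -√G*(6 + G)*(8 + G)/4)
R*J(2) + 32 = 3*(√2*(-48 - 1*2² - 14*2)/4) + 32 = 3*(√2*(-48 - 1*4 - 28)/4) + 32 = 3*(√2*(-48 - 4 - 28)/4) + 32 = 3*((¼)*√2*(-80)) + 32 = 3*(-20*√2) + 32 = -60*√2 + 32 = 32 - 60*√2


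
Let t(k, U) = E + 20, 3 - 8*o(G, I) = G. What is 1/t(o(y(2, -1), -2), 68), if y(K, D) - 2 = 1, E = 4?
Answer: 1/24 ≈ 0.041667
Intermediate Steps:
y(K, D) = 3 (y(K, D) = 2 + 1 = 3)
o(G, I) = 3/8 - G/8
t(k, U) = 24 (t(k, U) = 4 + 20 = 24)
1/t(o(y(2, -1), -2), 68) = 1/24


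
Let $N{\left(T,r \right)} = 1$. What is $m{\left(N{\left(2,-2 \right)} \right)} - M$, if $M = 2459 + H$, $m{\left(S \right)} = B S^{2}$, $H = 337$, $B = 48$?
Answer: $-2748$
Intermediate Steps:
$m{\left(S \right)} = 48 S^{2}$
$M = 2796$ ($M = 2459 + 337 = 2796$)
$m{\left(N{\left(2,-2 \right)} \right)} - M = 48 \cdot 1^{2} - 2796 = 48 \cdot 1 - 2796 = 48 - 2796 = -2748$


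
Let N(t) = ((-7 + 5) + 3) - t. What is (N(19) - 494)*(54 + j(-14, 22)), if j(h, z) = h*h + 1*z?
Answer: -139264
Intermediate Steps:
j(h, z) = z + h**2 (j(h, z) = h**2 + z = z + h**2)
N(t) = 1 - t (N(t) = (-2 + 3) - t = 1 - t)
(N(19) - 494)*(54 + j(-14, 22)) = ((1 - 1*19) - 494)*(54 + (22 + (-14)**2)) = ((1 - 19) - 494)*(54 + (22 + 196)) = (-18 - 494)*(54 + 218) = -512*272 = -139264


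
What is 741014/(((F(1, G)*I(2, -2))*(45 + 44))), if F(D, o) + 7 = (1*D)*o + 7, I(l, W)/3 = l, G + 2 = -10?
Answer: -4163/36 ≈ -115.64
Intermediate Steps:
G = -12 (G = -2 - 10 = -12)
I(l, W) = 3*l
F(D, o) = D*o (F(D, o) = -7 + ((1*D)*o + 7) = -7 + (D*o + 7) = -7 + (7 + D*o) = D*o)
741014/(((F(1, G)*I(2, -2))*(45 + 44))) = 741014/((((1*(-12))*(3*2))*(45 + 44))) = 741014/((-12*6*89)) = 741014/((-72*89)) = 741014/(-6408) = 741014*(-1/6408) = -4163/36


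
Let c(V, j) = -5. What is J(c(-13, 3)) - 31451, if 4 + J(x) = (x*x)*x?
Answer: -31580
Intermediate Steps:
J(x) = -4 + x³ (J(x) = -4 + (x*x)*x = -4 + x²*x = -4 + x³)
J(c(-13, 3)) - 31451 = (-4 + (-5)³) - 31451 = (-4 - 125) - 31451 = -129 - 31451 = -31580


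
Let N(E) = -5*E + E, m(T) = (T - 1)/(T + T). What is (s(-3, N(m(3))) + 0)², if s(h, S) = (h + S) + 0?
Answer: 169/9 ≈ 18.778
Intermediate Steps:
m(T) = (-1 + T)/(2*T) (m(T) = (-1 + T)/((2*T)) = (-1 + T)*(1/(2*T)) = (-1 + T)/(2*T))
N(E) = -4*E
s(h, S) = S + h (s(h, S) = (S + h) + 0 = S + h)
(s(-3, N(m(3))) + 0)² = ((-2*(-1 + 3)/3 - 3) + 0)² = ((-2*2/3 - 3) + 0)² = ((-4*⅓ - 3) + 0)² = ((-4/3 - 3) + 0)² = (-13/3 + 0)² = (-13/3)² = 169/9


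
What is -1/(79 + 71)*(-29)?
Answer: 29/150 ≈ 0.19333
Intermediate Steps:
-1/(79 + 71)*(-29) = -1/150*(-29) = 29/150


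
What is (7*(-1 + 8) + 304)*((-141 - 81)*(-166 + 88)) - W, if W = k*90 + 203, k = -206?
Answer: 6130885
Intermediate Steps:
W = -18337 (W = -206*90 + 203 = -18540 + 203 = -18337)
(7*(-1 + 8) + 304)*((-141 - 81)*(-166 + 88)) - W = (7*(-1 + 8) + 304)*((-141 - 81)*(-166 + 88)) - 1*(-18337) = (7*7 + 304)*(-222*(-78)) + 18337 = (49 + 304)*17316 + 18337 = 353*17316 + 18337 = 6112548 + 18337 = 6130885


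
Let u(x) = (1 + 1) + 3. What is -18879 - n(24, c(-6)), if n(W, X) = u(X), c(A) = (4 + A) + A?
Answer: -18884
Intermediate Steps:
c(A) = 4 + 2*A
u(x) = 5 (u(x) = 2 + 3 = 5)
n(W, X) = 5
-18879 - n(24, c(-6)) = -18879 - 1*5 = -18879 - 5 = -18884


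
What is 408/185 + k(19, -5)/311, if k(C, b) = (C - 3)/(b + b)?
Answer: 126592/57535 ≈ 2.2003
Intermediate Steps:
k(C, b) = (-3 + C)/(2*b) (k(C, b) = (-3 + C)/((2*b)) = (-3 + C)*(1/(2*b)) = (-3 + C)/(2*b))
408/185 + k(19, -5)/311 = 408/185 + ((1/2)*(-3 + 19)/(-5))/311 = 408*(1/185) + ((1/2)*(-1/5)*16)*(1/311) = 408/185 - 8/5*1/311 = 408/185 - 8/1555 = 126592/57535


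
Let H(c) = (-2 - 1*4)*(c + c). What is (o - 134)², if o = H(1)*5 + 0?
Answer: 37636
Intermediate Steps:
H(c) = -12*c (H(c) = (-2 - 4)*(2*c) = -12*c)
o = -60 (o = -12*1*5 + 0 = -12*5 + 0 = -60 + 0 = -60)
(o - 134)² = (-60 - 134)² = (-194)² = 37636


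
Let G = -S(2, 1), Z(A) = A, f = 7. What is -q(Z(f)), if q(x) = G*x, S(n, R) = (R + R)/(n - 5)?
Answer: -14/3 ≈ -4.6667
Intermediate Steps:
S(n, R) = 2*R/(-5 + n) (S(n, R) = (2*R)/(-5 + n) = 2*R/(-5 + n))
G = ⅔ (G = -2/(-5 + 2) = -2/(-3) = -2*(-1)/3 = -1*(-⅔) = ⅔ ≈ 0.66667)
q(x) = 2*x/3
-q(Z(f)) = -2*7/3 = -1*14/3 = -14/3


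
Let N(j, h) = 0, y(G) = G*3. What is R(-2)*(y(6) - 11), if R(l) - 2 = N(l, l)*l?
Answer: 14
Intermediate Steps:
y(G) = 3*G
R(l) = 2 (R(l) = 2 + 0*l = 2 + 0 = 2)
R(-2)*(y(6) - 11) = 2*(3*6 - 11) = 2*(18 - 11) = 2*7 = 14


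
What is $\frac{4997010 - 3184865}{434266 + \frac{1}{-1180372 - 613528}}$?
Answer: $\frac{3250806915500}{779029777399} \approx 4.1729$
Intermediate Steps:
$\frac{4997010 - 3184865}{434266 + \frac{1}{-1180372 - 613528}} = \frac{1812145}{434266 + \frac{1}{-1793900}} = \frac{1812145}{434266 - \frac{1}{1793900}} = \frac{1812145}{\frac{779029777399}{1793900}} = 1812145 \cdot \frac{1793900}{779029777399} = \frac{3250806915500}{779029777399}$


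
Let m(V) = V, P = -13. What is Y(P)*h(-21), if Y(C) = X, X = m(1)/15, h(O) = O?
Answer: -7/5 ≈ -1.4000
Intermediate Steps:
X = 1/15 ≈ 0.066667
Y(C) = 1/15
Y(P)*h(-21) = (1/15)*(-21) = -7/5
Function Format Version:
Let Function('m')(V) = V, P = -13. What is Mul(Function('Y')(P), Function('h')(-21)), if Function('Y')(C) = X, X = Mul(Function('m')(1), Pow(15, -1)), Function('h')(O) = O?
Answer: Rational(-7, 5) ≈ -1.4000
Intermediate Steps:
X = Rational(1, 15) (X = Mul(1, Pow(15, -1)) = Mul(1, Rational(1, 15)) = Rational(1, 15) ≈ 0.066667)
Function('Y')(C) = Rational(1, 15)
Mul(Function('Y')(P), Function('h')(-21)) = Mul(Rational(1, 15), -21) = Rational(-7, 5)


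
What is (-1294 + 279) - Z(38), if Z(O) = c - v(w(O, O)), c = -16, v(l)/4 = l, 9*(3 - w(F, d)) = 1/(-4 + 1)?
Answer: -26645/27 ≈ -986.85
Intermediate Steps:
w(F, d) = 82/27 (w(F, d) = 3 - 1/(9*(-4 + 1)) = 3 - ⅑/(-3) = 3 - ⅑*(-⅓) = 3 + 1/27 = 82/27)
v(l) = 4*l
Z(O) = -760/27 (Z(O) = -16 - 4*82/27 = -16 - 1*328/27 = -16 - 328/27 = -760/27)
(-1294 + 279) - Z(38) = (-1294 + 279) - 1*(-760/27) = -1015 + 760/27 = -26645/27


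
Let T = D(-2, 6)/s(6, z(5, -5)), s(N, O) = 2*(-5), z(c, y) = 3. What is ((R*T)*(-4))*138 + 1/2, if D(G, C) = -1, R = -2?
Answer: 1109/10 ≈ 110.90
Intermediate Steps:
s(N, O) = -10
T = ⅒ (T = -1/(-10) = -1*(-⅒) = ⅒ ≈ 0.10000)
((R*T)*(-4))*138 + 1/2 = (-2*⅒*(-4))*138 + 1/2 = -⅕*(-4)*138 + ½ = (⅘)*138 + ½ = 552/5 + ½ = 1109/10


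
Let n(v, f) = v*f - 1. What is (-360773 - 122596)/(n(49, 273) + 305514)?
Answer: -483369/318890 ≈ -1.5158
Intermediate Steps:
n(v, f) = -1 + f*v (n(v, f) = f*v - 1 = -1 + f*v)
(-360773 - 122596)/(n(49, 273) + 305514) = (-360773 - 122596)/((-1 + 273*49) + 305514) = -483369/((-1 + 13377) + 305514) = -483369/(13376 + 305514) = -483369/318890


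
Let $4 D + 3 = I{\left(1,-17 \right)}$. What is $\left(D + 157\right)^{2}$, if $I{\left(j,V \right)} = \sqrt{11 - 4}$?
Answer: $\frac{\left(625 + \sqrt{7}\right)^{2}}{16} \approx 24621.0$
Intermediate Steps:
$I{\left(j,V \right)} = \sqrt{7}$
$D = - \frac{3}{4} + \frac{\sqrt{7}}{4} \approx -0.088562$
$\left(D + 157\right)^{2} = \left(\left(- \frac{3}{4} + \frac{\sqrt{7}}{4}\right) + 157\right)^{2} = \left(\frac{625}{4} + \frac{\sqrt{7}}{4}\right)^{2}$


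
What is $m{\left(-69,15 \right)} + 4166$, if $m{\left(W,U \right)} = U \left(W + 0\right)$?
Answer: $3131$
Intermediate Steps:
$m{\left(W,U \right)} = U W$
$m{\left(-69,15 \right)} + 4166 = 15 \left(-69\right) + 4166 = -1035 + 4166 = 3131$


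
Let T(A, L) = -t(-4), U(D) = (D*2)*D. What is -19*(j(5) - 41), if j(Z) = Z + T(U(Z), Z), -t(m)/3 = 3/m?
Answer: 2907/4 ≈ 726.75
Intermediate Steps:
t(m) = -9/m
U(D) = 2*D² (U(D) = (2*D)*D = 2*D²)
T(A, L) = -9/4 (T(A, L) = -(-9)/(-4) = -(-9)*(-1)/4 = -1*9/4 = -9/4)
j(Z) = -9/4 + Z (j(Z) = Z - 9/4 = -9/4 + Z)
-19*(j(5) - 41) = -19*((-9/4 + 5) - 41) = -19*(11/4 - 41) = -19*(-153/4) = 2907/4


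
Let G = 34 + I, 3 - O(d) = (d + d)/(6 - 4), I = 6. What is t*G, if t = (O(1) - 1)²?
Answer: 40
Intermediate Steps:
O(d) = 3 - d (O(d) = 3 - (d + d)/(6 - 4) = 3 - 2*d/2 = 3 - d)
G = 40 (G = 34 + 6 = 40)
t = 1 (t = ((3 - 1*1) - 1)² = ((3 - 1) - 1)² = (2 - 1)² = 1² = 1)
t*G = 1*40 = 40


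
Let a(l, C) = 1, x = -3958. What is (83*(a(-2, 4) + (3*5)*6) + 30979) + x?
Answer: 34574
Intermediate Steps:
(83*(a(-2, 4) + (3*5)*6) + 30979) + x = (83*(1 + (3*5)*6) + 30979) - 3958 = (83*(1 + 15*6) + 30979) - 3958 = (83*(1 + 90) + 30979) - 3958 = (83*91 + 30979) - 3958 = (7553 + 30979) - 3958 = 38532 - 3958 = 34574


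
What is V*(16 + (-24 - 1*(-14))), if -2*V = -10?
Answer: 30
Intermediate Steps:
V = 5 (V = -½*(-10) = 5)
V*(16 + (-24 - 1*(-14))) = 5*(16 + (-24 - 1*(-14))) = 5*(16 + (-24 + 14)) = 5*(16 - 10) = 5*6 = 30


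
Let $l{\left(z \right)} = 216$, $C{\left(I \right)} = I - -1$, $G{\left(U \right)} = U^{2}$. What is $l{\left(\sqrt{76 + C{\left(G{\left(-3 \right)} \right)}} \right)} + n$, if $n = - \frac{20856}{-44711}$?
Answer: $\frac{9678432}{44711} \approx 216.47$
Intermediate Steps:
$C{\left(I \right)} = 1 + I$ ($C{\left(I \right)} = I + 1 = 1 + I$)
$n = \frac{20856}{44711}$ ($n = \left(-20856\right) \left(- \frac{1}{44711}\right) = \frac{20856}{44711} \approx 0.46646$)
$l{\left(\sqrt{76 + C{\left(G{\left(-3 \right)} \right)}} \right)} + n = 216 + \frac{20856}{44711} = \frac{9678432}{44711}$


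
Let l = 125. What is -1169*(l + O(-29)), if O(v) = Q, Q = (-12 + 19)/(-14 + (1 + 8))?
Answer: -722442/5 ≈ -1.4449e+5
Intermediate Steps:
Q = -7/5 (Q = 7/(-14 + 9) = 7/(-5) = 7*(-1/5) = -7/5 ≈ -1.4000)
O(v) = -7/5
-1169*(l + O(-29)) = -1169*(125 - 7/5) = -1169*618/5 = -722442/5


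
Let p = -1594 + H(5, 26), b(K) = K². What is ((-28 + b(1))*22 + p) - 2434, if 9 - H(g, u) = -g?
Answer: -4608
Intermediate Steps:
H(g, u) = 9 + g (H(g, u) = 9 - (-1)*g = 9 + g)
p = -1580 (p = -1594 + (9 + 5) = -1594 + 14 = -1580)
((-28 + b(1))*22 + p) - 2434 = ((-28 + 1²)*22 - 1580) - 2434 = ((-28 + 1)*22 - 1580) - 2434 = (-27*22 - 1580) - 2434 = (-594 - 1580) - 2434 = -2174 - 2434 = -4608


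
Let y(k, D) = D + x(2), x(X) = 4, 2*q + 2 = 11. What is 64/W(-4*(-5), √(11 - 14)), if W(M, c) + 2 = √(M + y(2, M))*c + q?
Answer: 640/553 - 512*I*√33/553 ≈ 1.1573 - 5.3187*I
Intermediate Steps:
q = 9/2 (q = -1 + (½)*11 = -1 + 11/2 = 9/2 ≈ 4.5000)
y(k, D) = 4 + D (y(k, D) = D + 4 = 4 + D)
W(M, c) = 5/2 + c*√(4 + 2*M) (W(M, c) = -2 + (√(M + (4 + M))*c + 9/2) = -2 + (√(4 + 2*M)*c + 9/2) = -2 + (c*√(4 + 2*M) + 9/2) = -2 + (9/2 + c*√(4 + 2*M)) = 5/2 + c*√(4 + 2*M))
64/W(-4*(-5), √(11 - 14)) = 64/(5/2 + √(11 - 14)*√(4 + 2*(-4*(-5)))) = 64/(5/2 + √(-3)*√(4 + 2*20)) = 64/(5/2 + (I*√3)*√(4 + 40)) = 64/(5/2 + (I*√3)*√44) = 64/(5/2 + (I*√3)*(2*√11)) = 64/(5/2 + 2*I*√33)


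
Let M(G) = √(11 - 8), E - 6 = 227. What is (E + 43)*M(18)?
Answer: 276*√3 ≈ 478.05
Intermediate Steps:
E = 233 (E = 6 + 227 = 233)
M(G) = √3
(E + 43)*M(18) = (233 + 43)*√3 = 276*√3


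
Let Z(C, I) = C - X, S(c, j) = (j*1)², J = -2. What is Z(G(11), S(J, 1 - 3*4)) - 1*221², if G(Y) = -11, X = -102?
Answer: -48750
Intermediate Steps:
S(c, j) = j²
Z(C, I) = 102 + C (Z(C, I) = C - 1*(-102) = C + 102 = 102 + C)
Z(G(11), S(J, 1 - 3*4)) - 1*221² = (102 - 11) - 1*221² = 91 - 1*48841 = 91 - 48841 = -48750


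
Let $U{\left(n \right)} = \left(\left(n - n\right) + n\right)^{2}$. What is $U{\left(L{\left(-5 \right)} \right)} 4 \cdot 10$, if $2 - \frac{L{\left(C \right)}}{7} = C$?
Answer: $96040$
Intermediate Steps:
$L{\left(C \right)} = 14 - 7 C$
$U{\left(n \right)} = n^{2}$ ($U{\left(n \right)} = \left(0 + n\right)^{2} = n^{2}$)
$U{\left(L{\left(-5 \right)} \right)} 4 \cdot 10 = \left(14 - -35\right)^{2} \cdot 4 \cdot 10 = \left(14 + 35\right)^{2} \cdot 4 \cdot 10 = 49^{2} \cdot 4 \cdot 10 = 2401 \cdot 4 \cdot 10 = 9604 \cdot 10 = 96040$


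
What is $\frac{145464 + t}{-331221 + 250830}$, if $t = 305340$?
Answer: $- \frac{150268}{26797} \approx -5.6076$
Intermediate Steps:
$\frac{145464 + t}{-331221 + 250830} = \frac{145464 + 305340}{-331221 + 250830} = \frac{450804}{-80391} = 450804 \left(- \frac{1}{80391}\right) = - \frac{150268}{26797}$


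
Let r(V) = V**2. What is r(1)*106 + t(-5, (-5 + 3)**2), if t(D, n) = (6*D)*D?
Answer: 256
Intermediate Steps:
t(D, n) = 6*D**2
r(1)*106 + t(-5, (-5 + 3)**2) = 1**2*106 + 6*(-5)**2 = 1*106 + 6*25 = 106 + 150 = 256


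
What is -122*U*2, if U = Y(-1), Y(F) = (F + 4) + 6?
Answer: -2196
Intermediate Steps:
Y(F) = 10 + F (Y(F) = (4 + F) + 6 = 10 + F)
U = 9 (U = 10 - 1 = 9)
-122*U*2 = -122*9*2 = -1098*2 = -2196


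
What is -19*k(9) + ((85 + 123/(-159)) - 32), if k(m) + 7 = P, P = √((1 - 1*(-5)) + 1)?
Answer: 9817/53 - 19*√7 ≈ 134.96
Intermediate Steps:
P = √7 (P = √((1 + 5) + 1) = √(6 + 1) = √7 ≈ 2.6458)
k(m) = -7 + √7
-19*k(9) + ((85 + 123/(-159)) - 32) = -19*(-7 + √7) + ((85 + 123/(-159)) - 32) = (133 - 19*√7) + ((85 + 123*(-1/159)) - 32) = (133 - 19*√7) + ((85 - 41/53) - 32) = (133 - 19*√7) + (4464/53 - 32) = (133 - 19*√7) + 2768/53 = 9817/53 - 19*√7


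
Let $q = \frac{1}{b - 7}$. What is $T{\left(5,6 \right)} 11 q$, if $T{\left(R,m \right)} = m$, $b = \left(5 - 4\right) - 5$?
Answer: $-6$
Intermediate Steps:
$b = -4$ ($b = 1 - 5 = -4$)
$q = - \frac{1}{11}$ ($q = \frac{1}{-4 - 7} = \frac{1}{-11} = - \frac{1}{11} \approx -0.090909$)
$T{\left(5,6 \right)} 11 q = 6 \cdot 11 \left(- \frac{1}{11}\right) = 66 \left(- \frac{1}{11}\right) = -6$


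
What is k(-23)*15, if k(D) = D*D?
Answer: 7935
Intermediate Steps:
k(D) = D²
k(-23)*15 = (-23)²*15 = 529*15 = 7935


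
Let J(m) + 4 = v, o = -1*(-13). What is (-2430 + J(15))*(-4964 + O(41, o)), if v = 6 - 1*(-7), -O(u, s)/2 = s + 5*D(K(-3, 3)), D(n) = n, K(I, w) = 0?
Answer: 12080790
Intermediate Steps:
o = 13
O(u, s) = -2*s (O(u, s) = -2*(s + 5*0) = -2*(s + 0) = -2*s)
v = 13 (v = 6 + 7 = 13)
J(m) = 9 (J(m) = -4 + 13 = 9)
(-2430 + J(15))*(-4964 + O(41, o)) = (-2430 + 9)*(-4964 - 2*13) = -2421*(-4964 - 26) = -2421*(-4990) = 12080790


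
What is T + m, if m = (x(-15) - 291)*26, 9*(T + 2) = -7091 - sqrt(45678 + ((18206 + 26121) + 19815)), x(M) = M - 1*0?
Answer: -78713/9 - 34*sqrt(95)/9 ≈ -8782.7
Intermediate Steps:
x(M) = M (x(M) = M + 0 = M)
T = -7109/9 - 34*sqrt(95)/9 (T = -2 + (-7091 - sqrt(45678 + ((18206 + 26121) + 19815)))/9 = -2 + (-7091 - sqrt(45678 + (44327 + 19815)))/9 = -2 + (-7091 - sqrt(45678 + 64142))/9 = -2 + (-7091 - sqrt(109820))/9 = -2 + (-7091 - 34*sqrt(95))/9 = -2 + (-7091/9 - 34*sqrt(95)/9) = -7109/9 - 34*sqrt(95)/9 ≈ -826.71)
m = -7956 (m = (-15 - 291)*26 = -306*26 = -7956)
T + m = (-7109/9 - 34*sqrt(95)/9) - 7956 = -78713/9 - 34*sqrt(95)/9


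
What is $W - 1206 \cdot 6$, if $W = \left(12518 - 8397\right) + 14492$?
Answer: $11377$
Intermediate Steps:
$W = 18613$ ($W = 4121 + 14492 = 18613$)
$W - 1206 \cdot 6 = 18613 - 1206 \cdot 6 = 18613 - 7236 = 11377$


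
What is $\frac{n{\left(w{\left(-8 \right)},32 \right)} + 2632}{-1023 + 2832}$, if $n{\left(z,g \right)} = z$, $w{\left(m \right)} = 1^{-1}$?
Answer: $\frac{2633}{1809} \approx 1.4555$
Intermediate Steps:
$w{\left(m \right)} = 1$
$\frac{n{\left(w{\left(-8 \right)},32 \right)} + 2632}{-1023 + 2832} = \frac{1 + 2632}{-1023 + 2832} = \frac{2633}{1809}$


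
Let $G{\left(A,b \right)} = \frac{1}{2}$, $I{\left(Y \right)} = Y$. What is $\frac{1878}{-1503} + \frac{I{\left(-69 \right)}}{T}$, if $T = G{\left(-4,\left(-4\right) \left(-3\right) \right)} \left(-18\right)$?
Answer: $\frac{3215}{501} \approx 6.4172$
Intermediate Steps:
$G{\left(A,b \right)} = \frac{1}{2}$
$T = -9$ ($T = \frac{1}{2} \left(-18\right) = -9$)
$\frac{1878}{-1503} + \frac{I{\left(-69 \right)}}{T} = \frac{1878}{-1503} - \frac{69}{-9} = 1878 \left(- \frac{1}{1503}\right) - - \frac{23}{3} = - \frac{626}{501} + \frac{23}{3} = \frac{3215}{501}$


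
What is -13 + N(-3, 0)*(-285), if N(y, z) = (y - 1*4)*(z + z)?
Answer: -13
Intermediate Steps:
N(y, z) = 2*z*(-4 + y) (N(y, z) = (y - 4)*(2*z) = (-4 + y)*(2*z) = 2*z*(-4 + y))
-13 + N(-3, 0)*(-285) = -13 + (2*0*(-4 - 3))*(-285) = -13 + (2*0*(-7))*(-285) = -13 + 0*(-285) = -13 + 0 = -13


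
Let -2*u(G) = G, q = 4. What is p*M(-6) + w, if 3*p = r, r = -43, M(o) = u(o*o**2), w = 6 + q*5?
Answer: -1522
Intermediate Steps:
w = 26 (w = 6 + 4*5 = 6 + 20 = 26)
u(G) = -G/2
M(o) = -o**3/2 (M(o) = -o*o**2/2 = -o**3/2)
p = -43/3 (p = (1/3)*(-43) = -43/3 ≈ -14.333)
p*M(-6) + w = -(-43)*(-6)**3/6 + 26 = -(-43)*(-216)/6 + 26 = -43/3*108 + 26 = -1548 + 26 = -1522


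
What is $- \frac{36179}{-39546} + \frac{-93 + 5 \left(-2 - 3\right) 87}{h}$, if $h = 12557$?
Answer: $\frac{28046875}{38198394} \approx 0.73424$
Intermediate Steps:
$- \frac{36179}{-39546} + \frac{-93 + 5 \left(-2 - 3\right) 87}{h} = - \frac{36179}{-39546} + \frac{-93 + 5 \left(-2 - 3\right) 87}{12557} = \left(-36179\right) \left(- \frac{1}{39546}\right) + \left(-93 + 5 \left(-5\right) 87\right) \frac{1}{12557} = \frac{2783}{3042} + \left(-93 - 2175\right) \frac{1}{12557} = \frac{2783}{3042} - \frac{2268}{12557} = \frac{28046875}{38198394}$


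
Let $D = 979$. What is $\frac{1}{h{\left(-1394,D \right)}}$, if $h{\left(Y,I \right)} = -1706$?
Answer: $- \frac{1}{1706} \approx -0.00058617$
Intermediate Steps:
$\frac{1}{h{\left(-1394,D \right)}} = \frac{1}{-1706} = - \frac{1}{1706}$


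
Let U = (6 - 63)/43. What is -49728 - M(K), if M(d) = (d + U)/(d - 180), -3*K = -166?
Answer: -799718729/16082 ≈ -49728.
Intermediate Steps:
U = -57/43 (U = -57*1/43 = -57/43 ≈ -1.3256)
K = 166/3 (K = -⅓*(-166) = 166/3 ≈ 55.333)
M(d) = (-57/43 + d)/(-180 + d) (M(d) = (d - 57/43)/(d - 180) = (-57/43 + d)/(-180 + d))
-49728 - M(K) = -49728 - (-57/43 + 166/3)/(-180 + 166/3) = -49728 - 6967/((-374/3)*129) = -49728 - (-3)*6967/(374*129) = -49728 - 1*(-6967/16082) = -49728 + 6967/16082 = -799718729/16082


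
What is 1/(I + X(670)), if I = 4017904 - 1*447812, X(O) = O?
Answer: 1/3570762 ≈ 2.8005e-7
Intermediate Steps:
I = 3570092 (I = 4017904 - 447812 = 3570092)
1/(I + X(670)) = 1/(3570092 + 670) = 1/3570762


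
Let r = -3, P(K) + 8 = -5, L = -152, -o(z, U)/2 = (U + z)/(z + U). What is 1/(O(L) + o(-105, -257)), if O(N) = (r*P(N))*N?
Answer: -1/5930 ≈ -0.00016863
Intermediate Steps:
o(z, U) = -2 (o(z, U) = -2*(U + z)/(z + U) = -2*(U + z)/(U + z) = -2*1 = -2)
P(K) = -13 (P(K) = -8 - 5 = -13)
O(N) = 39*N (O(N) = (-3*(-13))*N = 39*N)
1/(O(L) + o(-105, -257)) = 1/(39*(-152) - 2) = 1/(-5928 - 2) = 1/(-5930) = -1/5930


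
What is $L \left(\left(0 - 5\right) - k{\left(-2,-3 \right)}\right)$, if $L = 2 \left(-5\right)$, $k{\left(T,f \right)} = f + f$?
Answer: $-10$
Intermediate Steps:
$k{\left(T,f \right)} = 2 f$
$L = -10$
$L \left(\left(0 - 5\right) - k{\left(-2,-3 \right)}\right) = - 10 \left(\left(0 - 5\right) - 2 \left(-3\right)\right) = - 10 \left(\left(0 - 5\right) - -6\right) = - 10 \left(-5 + 6\right) = \left(-10\right) 1 = -10$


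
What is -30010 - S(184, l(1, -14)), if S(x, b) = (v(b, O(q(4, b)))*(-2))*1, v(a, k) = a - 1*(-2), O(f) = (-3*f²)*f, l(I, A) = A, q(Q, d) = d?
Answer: -30034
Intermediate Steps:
O(f) = -3*f³
v(a, k) = 2 + a (v(a, k) = a + 2 = 2 + a)
S(x, b) = -4 - 2*b (S(x, b) = ((2 + b)*(-2))*1 = (-4 - 2*b)*1 = -4 - 2*b)
-30010 - S(184, l(1, -14)) = -30010 - (-4 - 2*(-14)) = -30010 - (-4 + 28) = -30010 - 1*24 = -30010 - 24 = -30034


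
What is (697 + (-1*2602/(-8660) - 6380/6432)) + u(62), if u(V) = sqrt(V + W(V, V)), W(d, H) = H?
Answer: 2424072869/3481320 + 2*sqrt(31) ≈ 707.44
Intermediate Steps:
u(V) = sqrt(2)*sqrt(V) (u(V) = sqrt(V + V) = sqrt(2*V) = sqrt(2)*sqrt(V))
(697 + (-1*2602/(-8660) - 6380/6432)) + u(62) = (697 + (-1*2602/(-8660) - 6380/6432)) + sqrt(2)*sqrt(62) = (697 + (-2602*(-1/8660) - 6380*1/6432)) + 2*sqrt(31) = (697 + (1301/4330 - 1595/1608)) + 2*sqrt(31) = (697 - 2407171/3481320) + 2*sqrt(31) = 2424072869/3481320 + 2*sqrt(31)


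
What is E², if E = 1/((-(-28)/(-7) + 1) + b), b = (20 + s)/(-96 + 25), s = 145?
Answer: 5041/142884 ≈ 0.035280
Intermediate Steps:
b = -165/71 (b = (20 + 145)/(-96 + 25) = 165/(-71) = 165*(-1/71) = -165/71 ≈ -2.3239)
E = -71/378 (E = 1/((-(-28)/(-7) + 1) - 165/71) = 1/((-(-28)*(-1)/7 + 1) - 165/71) = 1/((-4*1 + 1) - 165/71) = 1/((-4 + 1) - 165/71) = 1/(-3 - 165/71) = 1/(-378/71) = -71/378 ≈ -0.18783)
E² = (-71/378)² = 5041/142884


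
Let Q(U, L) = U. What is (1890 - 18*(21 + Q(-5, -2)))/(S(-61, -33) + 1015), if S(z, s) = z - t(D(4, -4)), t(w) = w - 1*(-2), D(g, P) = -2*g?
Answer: 267/160 ≈ 1.6688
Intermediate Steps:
t(w) = 2 + w (t(w) = w + 2 = 2 + w)
S(z, s) = 6 + z (S(z, s) = z - (2 - 2*4) = z - (2 - 8) = z - 1*(-6) = z + 6 = 6 + z)
(1890 - 18*(21 + Q(-5, -2)))/(S(-61, -33) + 1015) = (1890 - 18*(21 - 5))/((6 - 61) + 1015) = (1890 - 18*16)/(-55 + 1015) = (1890 - 288)/960 = 1602*(1/960) = 267/160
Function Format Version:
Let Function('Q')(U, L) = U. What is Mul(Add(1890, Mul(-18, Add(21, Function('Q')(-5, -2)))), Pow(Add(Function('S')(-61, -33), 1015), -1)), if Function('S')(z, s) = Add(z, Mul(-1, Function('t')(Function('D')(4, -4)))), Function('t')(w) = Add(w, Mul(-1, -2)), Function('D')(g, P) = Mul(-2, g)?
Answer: Rational(267, 160) ≈ 1.6688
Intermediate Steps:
Function('t')(w) = Add(2, w) (Function('t')(w) = Add(w, 2) = Add(2, w))
Function('S')(z, s) = Add(6, z) (Function('S')(z, s) = Add(z, Mul(-1, Add(2, Mul(-2, 4)))) = Add(z, Mul(-1, Add(2, -8))) = Add(z, Mul(-1, -6)) = Add(z, 6) = Add(6, z))
Mul(Add(1890, Mul(-18, Add(21, Function('Q')(-5, -2)))), Pow(Add(Function('S')(-61, -33), 1015), -1)) = Mul(Add(1890, Mul(-18, Add(21, -5))), Pow(Add(Add(6, -61), 1015), -1)) = Mul(Add(1890, Mul(-18, 16)), Pow(Add(-55, 1015), -1)) = Mul(Add(1890, -288), Pow(960, -1)) = Mul(1602, Rational(1, 960)) = Rational(267, 160)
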